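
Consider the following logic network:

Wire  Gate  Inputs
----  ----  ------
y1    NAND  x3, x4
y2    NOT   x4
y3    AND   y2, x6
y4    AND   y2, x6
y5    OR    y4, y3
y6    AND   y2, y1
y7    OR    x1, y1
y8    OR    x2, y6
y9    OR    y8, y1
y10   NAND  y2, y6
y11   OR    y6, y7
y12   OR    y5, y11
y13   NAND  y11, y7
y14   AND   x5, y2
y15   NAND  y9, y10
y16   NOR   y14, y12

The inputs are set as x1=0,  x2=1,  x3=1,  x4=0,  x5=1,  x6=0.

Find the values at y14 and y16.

y14 = 1, y16 = 0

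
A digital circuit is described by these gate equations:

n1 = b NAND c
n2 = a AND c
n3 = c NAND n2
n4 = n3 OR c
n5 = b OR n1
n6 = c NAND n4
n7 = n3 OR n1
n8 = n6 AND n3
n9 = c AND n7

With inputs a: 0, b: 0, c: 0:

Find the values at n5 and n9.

n5 = 1  n9 = 0

n1 = b NAND c = 0 NAND 0 = 1
n2 = a AND c = 0 AND 0 = 0
n3 = c NAND n2 = 0 NAND 0 = 1
n5 = b OR n1 = 0 OR 1 = 1
n7 = n3 OR n1 = 1 OR 1 = 1
n9 = c AND n7 = 0 AND 1 = 0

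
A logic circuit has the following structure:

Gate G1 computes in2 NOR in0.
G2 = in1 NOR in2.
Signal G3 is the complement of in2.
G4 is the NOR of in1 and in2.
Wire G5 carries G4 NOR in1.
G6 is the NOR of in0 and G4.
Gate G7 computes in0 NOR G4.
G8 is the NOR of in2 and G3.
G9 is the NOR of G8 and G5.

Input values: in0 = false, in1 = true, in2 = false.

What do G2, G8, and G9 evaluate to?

G2 = false, G8 = false, G9 = true

G2 = in1 NOR in2 = true NOR false = false
G3 = NOT in2 = NOT false = true
G4 = in1 NOR in2 = true NOR false = false
G5 = G4 NOR in1 = false NOR true = false
G8 = in2 NOR G3 = false NOR true = false
G9 = G8 NOR G5 = false NOR false = true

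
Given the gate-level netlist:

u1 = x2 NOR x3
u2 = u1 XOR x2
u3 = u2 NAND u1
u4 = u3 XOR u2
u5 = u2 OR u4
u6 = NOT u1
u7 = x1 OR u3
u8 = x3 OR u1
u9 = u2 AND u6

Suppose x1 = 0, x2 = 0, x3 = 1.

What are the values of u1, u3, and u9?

u1 = 0, u3 = 1, u9 = 0

u1 = x2 NOR x3 = 0 NOR 1 = 0
u2 = u1 XOR x2 = 0 XOR 0 = 0
u3 = u2 NAND u1 = 0 NAND 0 = 1
u6 = NOT u1 = NOT 0 = 1
u9 = u2 AND u6 = 0 AND 1 = 0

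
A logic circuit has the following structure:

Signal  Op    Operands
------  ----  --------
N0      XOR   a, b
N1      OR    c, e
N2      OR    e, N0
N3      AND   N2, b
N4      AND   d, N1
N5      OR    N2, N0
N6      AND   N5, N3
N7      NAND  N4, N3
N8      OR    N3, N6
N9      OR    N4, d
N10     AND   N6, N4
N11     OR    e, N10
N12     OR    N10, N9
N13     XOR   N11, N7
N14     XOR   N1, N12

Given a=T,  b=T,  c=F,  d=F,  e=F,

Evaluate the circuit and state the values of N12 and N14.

N0 = a XOR b = T XOR T = F
N1 = c OR e = F OR F = F
N2 = e OR N0 = F OR F = F
N3 = N2 AND b = F AND T = F
N4 = d AND N1 = F AND F = F
N5 = N2 OR N0 = F OR F = F
N6 = N5 AND N3 = F AND F = F
N9 = N4 OR d = F OR F = F
N10 = N6 AND N4 = F AND F = F
N12 = N10 OR N9 = F OR F = F
N14 = N1 XOR N12 = F XOR F = F

N12 = F, N14 = F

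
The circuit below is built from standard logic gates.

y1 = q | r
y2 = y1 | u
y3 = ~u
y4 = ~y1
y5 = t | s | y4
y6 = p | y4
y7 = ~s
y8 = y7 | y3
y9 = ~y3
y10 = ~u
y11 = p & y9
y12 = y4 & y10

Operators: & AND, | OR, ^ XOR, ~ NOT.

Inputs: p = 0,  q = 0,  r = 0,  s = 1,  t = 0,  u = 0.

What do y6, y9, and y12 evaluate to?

y1 = q OR r = 0 OR 0 = 0
y3 = NOT u = NOT 0 = 1
y4 = NOT y1 = NOT 0 = 1
y6 = p OR y4 = 0 OR 1 = 1
y9 = NOT y3 = NOT 1 = 0
y10 = NOT u = NOT 0 = 1
y12 = y4 AND y10 = 1 AND 1 = 1

y6 = 1, y9 = 0, y12 = 1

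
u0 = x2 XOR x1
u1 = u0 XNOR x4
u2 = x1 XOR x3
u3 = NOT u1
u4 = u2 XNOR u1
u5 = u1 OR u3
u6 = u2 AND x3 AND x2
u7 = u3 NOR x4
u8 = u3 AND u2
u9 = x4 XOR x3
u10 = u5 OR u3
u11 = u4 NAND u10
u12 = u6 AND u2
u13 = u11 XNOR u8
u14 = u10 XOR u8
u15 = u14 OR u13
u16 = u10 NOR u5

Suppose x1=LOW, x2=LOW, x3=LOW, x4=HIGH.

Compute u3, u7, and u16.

u0 = x2 XOR x1 = LOW XOR LOW = LOW
u1 = u0 XNOR x4 = LOW XNOR HIGH = LOW
u3 = NOT u1 = NOT LOW = HIGH
u5 = u1 OR u3 = LOW OR HIGH = HIGH
u7 = u3 NOR x4 = HIGH NOR HIGH = LOW
u10 = u5 OR u3 = HIGH OR HIGH = HIGH
u16 = u10 NOR u5 = HIGH NOR HIGH = LOW

u3 = HIGH  u7 = LOW  u16 = LOW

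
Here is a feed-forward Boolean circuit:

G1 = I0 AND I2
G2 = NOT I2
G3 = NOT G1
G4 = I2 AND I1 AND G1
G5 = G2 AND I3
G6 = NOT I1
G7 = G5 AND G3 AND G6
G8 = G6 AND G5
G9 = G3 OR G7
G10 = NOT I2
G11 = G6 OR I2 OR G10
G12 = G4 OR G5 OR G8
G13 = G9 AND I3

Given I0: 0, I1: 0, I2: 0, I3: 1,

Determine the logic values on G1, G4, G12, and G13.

G1 = 0  G4 = 0  G12 = 1  G13 = 1

G1 = I0 AND I2 = 0 AND 0 = 0
G2 = NOT I2 = NOT 0 = 1
G3 = NOT G1 = NOT 0 = 1
G4 = I2 AND I1 AND G1 = 0 AND 0 AND 0 = 0
G5 = G2 AND I3 = 1 AND 1 = 1
G6 = NOT I1 = NOT 0 = 1
G7 = G5 AND G3 AND G6 = 1 AND 1 AND 1 = 1
G8 = G6 AND G5 = 1 AND 1 = 1
G9 = G3 OR G7 = 1 OR 1 = 1
G12 = G4 OR G5 OR G8 = 0 OR 1 OR 1 = 1
G13 = G9 AND I3 = 1 AND 1 = 1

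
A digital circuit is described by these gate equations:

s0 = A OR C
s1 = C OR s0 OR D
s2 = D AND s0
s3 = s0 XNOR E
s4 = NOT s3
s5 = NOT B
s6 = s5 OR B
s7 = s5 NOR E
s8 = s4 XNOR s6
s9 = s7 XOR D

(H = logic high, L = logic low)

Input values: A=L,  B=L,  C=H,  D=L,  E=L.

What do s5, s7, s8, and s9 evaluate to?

s5 = H; s7 = L; s8 = H; s9 = L

s0 = A OR C = L OR H = H
s3 = s0 XNOR E = H XNOR L = L
s4 = NOT s3 = NOT L = H
s5 = NOT B = NOT L = H
s6 = s5 OR B = H OR L = H
s7 = s5 NOR E = H NOR L = L
s8 = s4 XNOR s6 = H XNOR H = H
s9 = s7 XOR D = L XOR L = L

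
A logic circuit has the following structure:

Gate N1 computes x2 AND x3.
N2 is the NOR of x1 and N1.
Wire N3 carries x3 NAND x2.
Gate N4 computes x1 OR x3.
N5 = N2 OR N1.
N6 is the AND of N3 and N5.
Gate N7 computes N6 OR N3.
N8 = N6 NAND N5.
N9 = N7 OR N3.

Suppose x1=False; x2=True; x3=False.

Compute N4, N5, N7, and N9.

N4 = False, N5 = True, N7 = True, N9 = True

N1 = x2 AND x3 = True AND False = False
N2 = x1 NOR N1 = False NOR False = True
N3 = x3 NAND x2 = False NAND True = True
N4 = x1 OR x3 = False OR False = False
N5 = N2 OR N1 = True OR False = True
N6 = N3 AND N5 = True AND True = True
N7 = N6 OR N3 = True OR True = True
N9 = N7 OR N3 = True OR True = True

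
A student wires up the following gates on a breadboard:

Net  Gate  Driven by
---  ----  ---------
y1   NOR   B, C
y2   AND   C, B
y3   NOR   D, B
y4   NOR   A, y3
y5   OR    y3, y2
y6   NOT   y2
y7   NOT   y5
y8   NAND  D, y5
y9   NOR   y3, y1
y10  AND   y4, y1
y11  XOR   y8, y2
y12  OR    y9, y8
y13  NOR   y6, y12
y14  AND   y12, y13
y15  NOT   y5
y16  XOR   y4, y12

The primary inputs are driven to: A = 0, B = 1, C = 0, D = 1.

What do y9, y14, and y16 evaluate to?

y9 = 1  y14 = 0  y16 = 0

y1 = B NOR C = 1 NOR 0 = 0
y2 = C AND B = 0 AND 1 = 0
y3 = D NOR B = 1 NOR 1 = 0
y4 = A NOR y3 = 0 NOR 0 = 1
y5 = y3 OR y2 = 0 OR 0 = 0
y6 = NOT y2 = NOT 0 = 1
y8 = D NAND y5 = 1 NAND 0 = 1
y9 = y3 NOR y1 = 0 NOR 0 = 1
y12 = y9 OR y8 = 1 OR 1 = 1
y13 = y6 NOR y12 = 1 NOR 1 = 0
y14 = y12 AND y13 = 1 AND 0 = 0
y16 = y4 XOR y12 = 1 XOR 1 = 0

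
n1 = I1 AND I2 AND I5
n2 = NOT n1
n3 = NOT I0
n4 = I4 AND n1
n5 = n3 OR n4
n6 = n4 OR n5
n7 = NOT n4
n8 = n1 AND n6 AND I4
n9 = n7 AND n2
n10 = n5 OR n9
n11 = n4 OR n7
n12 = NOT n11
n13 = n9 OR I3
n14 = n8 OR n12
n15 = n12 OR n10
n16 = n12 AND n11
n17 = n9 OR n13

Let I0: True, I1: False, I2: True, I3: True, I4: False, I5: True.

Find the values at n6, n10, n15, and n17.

n6 = False, n10 = True, n15 = True, n17 = True

n1 = I1 AND I2 AND I5 = False AND True AND True = False
n2 = NOT n1 = NOT False = True
n3 = NOT I0 = NOT True = False
n4 = I4 AND n1 = False AND False = False
n5 = n3 OR n4 = False OR False = False
n6 = n4 OR n5 = False OR False = False
n7 = NOT n4 = NOT False = True
n9 = n7 AND n2 = True AND True = True
n10 = n5 OR n9 = False OR True = True
n11 = n4 OR n7 = False OR True = True
n12 = NOT n11 = NOT True = False
n13 = n9 OR I3 = True OR True = True
n15 = n12 OR n10 = False OR True = True
n17 = n9 OR n13 = True OR True = True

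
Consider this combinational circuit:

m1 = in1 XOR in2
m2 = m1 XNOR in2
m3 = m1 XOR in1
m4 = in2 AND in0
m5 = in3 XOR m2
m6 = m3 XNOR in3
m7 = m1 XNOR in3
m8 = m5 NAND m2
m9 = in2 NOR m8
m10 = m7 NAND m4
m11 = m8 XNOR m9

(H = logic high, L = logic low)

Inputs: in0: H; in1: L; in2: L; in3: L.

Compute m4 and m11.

m4 = L  m11 = L

m1 = in1 XOR in2 = L XOR L = L
m2 = m1 XNOR in2 = L XNOR L = H
m4 = in2 AND in0 = L AND H = L
m5 = in3 XOR m2 = L XOR H = H
m8 = m5 NAND m2 = H NAND H = L
m9 = in2 NOR m8 = L NOR L = H
m11 = m8 XNOR m9 = L XNOR H = L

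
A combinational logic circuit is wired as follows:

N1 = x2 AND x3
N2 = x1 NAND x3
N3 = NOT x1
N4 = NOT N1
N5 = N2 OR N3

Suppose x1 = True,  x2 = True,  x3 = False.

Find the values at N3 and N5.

N3 = False, N5 = True

N2 = x1 NAND x3 = True NAND False = True
N3 = NOT x1 = NOT True = False
N5 = N2 OR N3 = True OR False = True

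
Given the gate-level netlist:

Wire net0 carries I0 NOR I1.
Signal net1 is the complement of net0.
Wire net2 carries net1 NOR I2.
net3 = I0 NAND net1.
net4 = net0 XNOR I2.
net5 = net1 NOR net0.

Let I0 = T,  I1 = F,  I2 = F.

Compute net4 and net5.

net4 = T; net5 = F

net0 = I0 NOR I1 = T NOR F = F
net1 = NOT net0 = NOT F = T
net4 = net0 XNOR I2 = F XNOR F = T
net5 = net1 NOR net0 = T NOR F = F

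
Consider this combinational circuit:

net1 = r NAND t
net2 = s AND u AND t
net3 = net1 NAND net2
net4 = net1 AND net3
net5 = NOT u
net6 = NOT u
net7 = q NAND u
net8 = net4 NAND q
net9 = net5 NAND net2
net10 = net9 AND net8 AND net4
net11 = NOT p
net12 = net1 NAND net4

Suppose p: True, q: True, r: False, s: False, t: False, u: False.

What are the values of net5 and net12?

net1 = r NAND t = False NAND False = True
net2 = s AND u AND t = False AND False AND False = False
net3 = net1 NAND net2 = True NAND False = True
net4 = net1 AND net3 = True AND True = True
net5 = NOT u = NOT False = True
net12 = net1 NAND net4 = True NAND True = False

net5 = True, net12 = False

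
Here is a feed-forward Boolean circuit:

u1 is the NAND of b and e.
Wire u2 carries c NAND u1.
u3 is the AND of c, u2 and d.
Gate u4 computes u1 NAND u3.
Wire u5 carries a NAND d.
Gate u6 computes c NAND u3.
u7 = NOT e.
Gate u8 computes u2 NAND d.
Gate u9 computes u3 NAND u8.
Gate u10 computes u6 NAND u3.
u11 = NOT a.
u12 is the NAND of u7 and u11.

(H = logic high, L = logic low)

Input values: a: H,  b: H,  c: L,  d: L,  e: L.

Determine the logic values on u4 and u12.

u4 = H  u12 = H

u1 = b NAND e = H NAND L = H
u2 = c NAND u1 = L NAND H = H
u3 = c AND u2 AND d = L AND H AND L = L
u4 = u1 NAND u3 = H NAND L = H
u7 = NOT e = NOT L = H
u11 = NOT a = NOT H = L
u12 = u7 NAND u11 = H NAND L = H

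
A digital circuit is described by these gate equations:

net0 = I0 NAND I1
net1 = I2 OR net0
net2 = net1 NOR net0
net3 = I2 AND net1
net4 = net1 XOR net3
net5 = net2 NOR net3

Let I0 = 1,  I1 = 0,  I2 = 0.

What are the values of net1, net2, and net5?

net1 = 1; net2 = 0; net5 = 1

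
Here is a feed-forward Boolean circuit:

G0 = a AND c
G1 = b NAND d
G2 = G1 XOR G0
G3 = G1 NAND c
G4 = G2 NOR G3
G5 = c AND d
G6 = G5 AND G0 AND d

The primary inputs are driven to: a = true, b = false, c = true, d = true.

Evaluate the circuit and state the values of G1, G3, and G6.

G0 = a AND c = true AND true = true
G1 = b NAND d = false NAND true = true
G3 = G1 NAND c = true NAND true = false
G5 = c AND d = true AND true = true
G6 = G5 AND G0 AND d = true AND true AND true = true

G1 = true  G3 = false  G6 = true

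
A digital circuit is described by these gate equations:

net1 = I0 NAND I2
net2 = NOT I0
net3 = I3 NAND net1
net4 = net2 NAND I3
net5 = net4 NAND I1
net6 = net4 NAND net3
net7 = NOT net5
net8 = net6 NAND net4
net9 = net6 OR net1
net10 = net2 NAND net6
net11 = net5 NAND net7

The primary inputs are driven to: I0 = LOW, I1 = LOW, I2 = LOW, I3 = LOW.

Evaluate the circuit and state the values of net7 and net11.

net7 = LOW, net11 = HIGH

net2 = NOT I0 = NOT LOW = HIGH
net4 = net2 NAND I3 = HIGH NAND LOW = HIGH
net5 = net4 NAND I1 = HIGH NAND LOW = HIGH
net7 = NOT net5 = NOT HIGH = LOW
net11 = net5 NAND net7 = HIGH NAND LOW = HIGH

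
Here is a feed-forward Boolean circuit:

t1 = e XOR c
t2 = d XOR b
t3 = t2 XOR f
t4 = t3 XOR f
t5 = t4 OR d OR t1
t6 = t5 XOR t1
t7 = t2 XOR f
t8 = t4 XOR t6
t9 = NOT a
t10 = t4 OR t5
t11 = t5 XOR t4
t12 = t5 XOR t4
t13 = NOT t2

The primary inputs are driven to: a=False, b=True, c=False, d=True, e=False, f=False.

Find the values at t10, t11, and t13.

t1 = e XOR c = False XOR False = False
t2 = d XOR b = True XOR True = False
t3 = t2 XOR f = False XOR False = False
t4 = t3 XOR f = False XOR False = False
t5 = t4 OR d OR t1 = False OR True OR False = True
t10 = t4 OR t5 = False OR True = True
t11 = t5 XOR t4 = True XOR False = True
t13 = NOT t2 = NOT False = True

t10 = True, t11 = True, t13 = True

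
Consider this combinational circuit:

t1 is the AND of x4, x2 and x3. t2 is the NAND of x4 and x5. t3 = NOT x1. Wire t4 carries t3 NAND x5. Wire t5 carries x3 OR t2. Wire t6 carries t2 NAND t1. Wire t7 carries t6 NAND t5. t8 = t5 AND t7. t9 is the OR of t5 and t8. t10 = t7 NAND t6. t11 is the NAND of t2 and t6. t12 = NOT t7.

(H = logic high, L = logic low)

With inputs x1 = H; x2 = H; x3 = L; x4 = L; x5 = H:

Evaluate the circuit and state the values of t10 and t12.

t1 = x4 AND x2 AND x3 = L AND H AND L = L
t2 = x4 NAND x5 = L NAND H = H
t5 = x3 OR t2 = L OR H = H
t6 = t2 NAND t1 = H NAND L = H
t7 = t6 NAND t5 = H NAND H = L
t10 = t7 NAND t6 = L NAND H = H
t12 = NOT t7 = NOT L = H

t10 = H, t12 = H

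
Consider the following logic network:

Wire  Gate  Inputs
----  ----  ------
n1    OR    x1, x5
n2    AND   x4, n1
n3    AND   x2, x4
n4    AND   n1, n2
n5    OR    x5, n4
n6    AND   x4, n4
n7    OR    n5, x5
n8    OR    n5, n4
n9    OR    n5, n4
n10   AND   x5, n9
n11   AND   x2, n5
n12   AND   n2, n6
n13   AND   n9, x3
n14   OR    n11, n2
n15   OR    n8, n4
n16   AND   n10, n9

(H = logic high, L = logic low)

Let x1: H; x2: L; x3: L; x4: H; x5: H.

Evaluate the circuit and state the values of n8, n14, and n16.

n1 = x1 OR x5 = H OR H = H
n2 = x4 AND n1 = H AND H = H
n4 = n1 AND n2 = H AND H = H
n5 = x5 OR n4 = H OR H = H
n8 = n5 OR n4 = H OR H = H
n9 = n5 OR n4 = H OR H = H
n10 = x5 AND n9 = H AND H = H
n11 = x2 AND n5 = L AND H = L
n14 = n11 OR n2 = L OR H = H
n16 = n10 AND n9 = H AND H = H

n8 = H, n14 = H, n16 = H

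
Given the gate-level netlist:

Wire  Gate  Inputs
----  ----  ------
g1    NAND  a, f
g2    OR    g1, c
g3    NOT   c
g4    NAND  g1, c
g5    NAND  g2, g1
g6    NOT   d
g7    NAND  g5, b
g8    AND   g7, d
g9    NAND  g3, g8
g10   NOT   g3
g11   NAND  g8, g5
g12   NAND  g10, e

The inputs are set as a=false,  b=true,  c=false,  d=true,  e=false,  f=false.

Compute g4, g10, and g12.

g4 = true; g10 = false; g12 = true

g1 = a NAND f = false NAND false = true
g3 = NOT c = NOT false = true
g4 = g1 NAND c = true NAND false = true
g10 = NOT g3 = NOT true = false
g12 = g10 NAND e = false NAND false = true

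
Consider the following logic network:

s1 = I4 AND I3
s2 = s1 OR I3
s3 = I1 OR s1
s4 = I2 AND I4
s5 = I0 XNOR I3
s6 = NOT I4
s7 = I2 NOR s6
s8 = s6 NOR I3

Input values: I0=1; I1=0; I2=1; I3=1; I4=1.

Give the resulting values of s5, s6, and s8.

s5 = I0 XNOR I3 = 1 XNOR 1 = 1
s6 = NOT I4 = NOT 1 = 0
s8 = s6 NOR I3 = 0 NOR 1 = 0

s5 = 1, s6 = 0, s8 = 0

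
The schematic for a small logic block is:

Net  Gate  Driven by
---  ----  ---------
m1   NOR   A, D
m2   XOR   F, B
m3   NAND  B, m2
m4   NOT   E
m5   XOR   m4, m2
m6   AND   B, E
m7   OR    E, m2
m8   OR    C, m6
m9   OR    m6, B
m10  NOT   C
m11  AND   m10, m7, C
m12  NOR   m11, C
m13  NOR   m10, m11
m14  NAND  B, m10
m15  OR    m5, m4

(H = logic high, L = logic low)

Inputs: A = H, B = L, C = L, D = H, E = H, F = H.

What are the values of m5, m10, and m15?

m2 = F XOR B = H XOR L = H
m4 = NOT E = NOT H = L
m5 = m4 XOR m2 = L XOR H = H
m10 = NOT C = NOT L = H
m15 = m5 OR m4 = H OR L = H

m5 = H, m10 = H, m15 = H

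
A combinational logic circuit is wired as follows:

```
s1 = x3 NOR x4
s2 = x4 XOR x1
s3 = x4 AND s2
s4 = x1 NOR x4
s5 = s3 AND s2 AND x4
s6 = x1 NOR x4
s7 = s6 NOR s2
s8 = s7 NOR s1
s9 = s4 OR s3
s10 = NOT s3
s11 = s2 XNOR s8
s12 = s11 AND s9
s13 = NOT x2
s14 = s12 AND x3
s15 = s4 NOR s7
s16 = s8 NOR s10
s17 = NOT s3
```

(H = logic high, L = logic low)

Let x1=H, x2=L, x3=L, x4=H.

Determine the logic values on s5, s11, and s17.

s1 = x3 NOR x4 = L NOR H = L
s2 = x4 XOR x1 = H XOR H = L
s3 = x4 AND s2 = H AND L = L
s5 = s3 AND s2 AND x4 = L AND L AND H = L
s6 = x1 NOR x4 = H NOR H = L
s7 = s6 NOR s2 = L NOR L = H
s8 = s7 NOR s1 = H NOR L = L
s11 = s2 XNOR s8 = L XNOR L = H
s17 = NOT s3 = NOT L = H

s5 = L; s11 = H; s17 = H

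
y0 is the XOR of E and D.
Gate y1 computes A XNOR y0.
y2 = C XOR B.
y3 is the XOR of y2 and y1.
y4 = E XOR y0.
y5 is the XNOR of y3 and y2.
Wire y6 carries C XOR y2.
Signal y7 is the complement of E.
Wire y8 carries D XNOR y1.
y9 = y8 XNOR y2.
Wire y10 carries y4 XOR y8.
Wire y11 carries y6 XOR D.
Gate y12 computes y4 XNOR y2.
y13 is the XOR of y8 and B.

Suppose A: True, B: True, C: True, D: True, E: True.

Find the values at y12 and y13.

y12 = False  y13 = True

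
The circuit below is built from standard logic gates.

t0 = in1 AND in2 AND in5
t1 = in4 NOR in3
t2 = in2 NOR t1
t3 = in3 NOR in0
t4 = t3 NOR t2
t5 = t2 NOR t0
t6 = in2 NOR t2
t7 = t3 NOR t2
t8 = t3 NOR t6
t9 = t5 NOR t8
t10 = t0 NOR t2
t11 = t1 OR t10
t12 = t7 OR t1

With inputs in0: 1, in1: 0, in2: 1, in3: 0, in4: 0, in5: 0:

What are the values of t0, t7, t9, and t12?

t0 = 0; t7 = 1; t9 = 0; t12 = 1

t0 = in1 AND in2 AND in5 = 0 AND 1 AND 0 = 0
t1 = in4 NOR in3 = 0 NOR 0 = 1
t2 = in2 NOR t1 = 1 NOR 1 = 0
t3 = in3 NOR in0 = 0 NOR 1 = 0
t5 = t2 NOR t0 = 0 NOR 0 = 1
t6 = in2 NOR t2 = 1 NOR 0 = 0
t7 = t3 NOR t2 = 0 NOR 0 = 1
t8 = t3 NOR t6 = 0 NOR 0 = 1
t9 = t5 NOR t8 = 1 NOR 1 = 0
t12 = t7 OR t1 = 1 OR 1 = 1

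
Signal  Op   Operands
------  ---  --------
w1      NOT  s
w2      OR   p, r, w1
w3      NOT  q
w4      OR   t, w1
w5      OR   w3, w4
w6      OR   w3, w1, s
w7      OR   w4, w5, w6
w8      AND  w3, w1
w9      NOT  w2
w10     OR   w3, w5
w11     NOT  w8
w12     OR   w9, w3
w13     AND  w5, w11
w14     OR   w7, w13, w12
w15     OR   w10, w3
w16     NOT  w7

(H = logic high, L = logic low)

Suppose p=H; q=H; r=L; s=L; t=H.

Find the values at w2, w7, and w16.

w2 = H, w7 = H, w16 = L

w1 = NOT s = NOT L = H
w2 = p OR r OR w1 = H OR L OR H = H
w3 = NOT q = NOT H = L
w4 = t OR w1 = H OR H = H
w5 = w3 OR w4 = L OR H = H
w6 = w3 OR w1 OR s = L OR H OR L = H
w7 = w4 OR w5 OR w6 = H OR H OR H = H
w16 = NOT w7 = NOT H = L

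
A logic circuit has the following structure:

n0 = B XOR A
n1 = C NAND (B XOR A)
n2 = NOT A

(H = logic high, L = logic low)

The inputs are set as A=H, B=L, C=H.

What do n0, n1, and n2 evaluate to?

n0 = L XOR H = H
n1 = H NAND (L XOR H) = L
n2 = NOT H = L

n0 = H, n1 = L, n2 = L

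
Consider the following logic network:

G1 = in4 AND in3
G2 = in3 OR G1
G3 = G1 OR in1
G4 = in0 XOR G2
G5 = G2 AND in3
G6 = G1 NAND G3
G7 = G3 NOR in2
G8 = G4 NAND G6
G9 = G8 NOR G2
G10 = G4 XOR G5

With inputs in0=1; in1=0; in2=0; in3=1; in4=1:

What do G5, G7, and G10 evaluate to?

G5 = 1, G7 = 0, G10 = 1

G1 = in4 AND in3 = 1 AND 1 = 1
G2 = in3 OR G1 = 1 OR 1 = 1
G3 = G1 OR in1 = 1 OR 0 = 1
G4 = in0 XOR G2 = 1 XOR 1 = 0
G5 = G2 AND in3 = 1 AND 1 = 1
G7 = G3 NOR in2 = 1 NOR 0 = 0
G10 = G4 XOR G5 = 0 XOR 1 = 1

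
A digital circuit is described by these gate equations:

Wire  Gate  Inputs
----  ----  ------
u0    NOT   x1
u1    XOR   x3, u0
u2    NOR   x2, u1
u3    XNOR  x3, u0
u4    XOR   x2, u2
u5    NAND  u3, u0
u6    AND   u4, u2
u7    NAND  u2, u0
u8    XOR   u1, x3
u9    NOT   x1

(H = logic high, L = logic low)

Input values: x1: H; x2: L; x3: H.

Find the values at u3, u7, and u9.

u0 = NOT x1 = NOT H = L
u1 = x3 XOR u0 = H XOR L = H
u2 = x2 NOR u1 = L NOR H = L
u3 = x3 XNOR u0 = H XNOR L = L
u7 = u2 NAND u0 = L NAND L = H
u9 = NOT x1 = NOT H = L

u3 = L  u7 = H  u9 = L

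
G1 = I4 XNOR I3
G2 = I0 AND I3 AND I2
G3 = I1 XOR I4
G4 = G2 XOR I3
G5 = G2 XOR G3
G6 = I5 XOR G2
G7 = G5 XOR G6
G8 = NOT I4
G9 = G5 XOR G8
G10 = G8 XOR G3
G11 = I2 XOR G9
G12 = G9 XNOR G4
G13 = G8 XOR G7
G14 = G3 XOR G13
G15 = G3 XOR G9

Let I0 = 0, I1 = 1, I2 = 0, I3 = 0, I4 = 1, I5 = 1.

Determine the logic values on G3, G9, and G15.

G2 = I0 AND I3 AND I2 = 0 AND 0 AND 0 = 0
G3 = I1 XOR I4 = 1 XOR 1 = 0
G5 = G2 XOR G3 = 0 XOR 0 = 0
G8 = NOT I4 = NOT 1 = 0
G9 = G5 XOR G8 = 0 XOR 0 = 0
G15 = G3 XOR G9 = 0 XOR 0 = 0

G3 = 0, G9 = 0, G15 = 0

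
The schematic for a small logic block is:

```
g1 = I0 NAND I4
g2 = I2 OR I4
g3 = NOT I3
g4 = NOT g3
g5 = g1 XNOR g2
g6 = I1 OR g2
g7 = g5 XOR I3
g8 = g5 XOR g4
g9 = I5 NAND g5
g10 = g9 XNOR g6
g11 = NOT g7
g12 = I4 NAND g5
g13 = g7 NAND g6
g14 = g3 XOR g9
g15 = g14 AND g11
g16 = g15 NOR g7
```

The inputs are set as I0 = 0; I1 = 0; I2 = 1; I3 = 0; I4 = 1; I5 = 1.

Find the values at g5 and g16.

g1 = I0 NAND I4 = 0 NAND 1 = 1
g2 = I2 OR I4 = 1 OR 1 = 1
g3 = NOT I3 = NOT 0 = 1
g5 = g1 XNOR g2 = 1 XNOR 1 = 1
g7 = g5 XOR I3 = 1 XOR 0 = 1
g9 = I5 NAND g5 = 1 NAND 1 = 0
g11 = NOT g7 = NOT 1 = 0
g14 = g3 XOR g9 = 1 XOR 0 = 1
g15 = g14 AND g11 = 1 AND 0 = 0
g16 = g15 NOR g7 = 0 NOR 1 = 0

g5 = 1  g16 = 0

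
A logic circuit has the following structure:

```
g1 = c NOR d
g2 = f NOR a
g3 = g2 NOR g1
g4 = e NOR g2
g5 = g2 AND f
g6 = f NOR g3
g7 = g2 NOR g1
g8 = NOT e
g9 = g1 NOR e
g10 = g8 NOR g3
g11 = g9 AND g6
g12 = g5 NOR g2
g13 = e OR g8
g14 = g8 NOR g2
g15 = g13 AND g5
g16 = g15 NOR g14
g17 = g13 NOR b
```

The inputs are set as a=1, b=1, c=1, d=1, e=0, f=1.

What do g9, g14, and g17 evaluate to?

g9 = 1  g14 = 0  g17 = 0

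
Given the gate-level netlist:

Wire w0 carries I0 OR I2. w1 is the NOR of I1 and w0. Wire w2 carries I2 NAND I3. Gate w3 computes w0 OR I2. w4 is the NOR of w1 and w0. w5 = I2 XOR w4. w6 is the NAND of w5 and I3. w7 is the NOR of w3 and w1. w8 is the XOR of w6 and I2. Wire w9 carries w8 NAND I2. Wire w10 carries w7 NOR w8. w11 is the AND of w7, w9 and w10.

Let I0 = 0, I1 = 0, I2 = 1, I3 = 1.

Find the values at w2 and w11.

w2 = 0, w11 = 0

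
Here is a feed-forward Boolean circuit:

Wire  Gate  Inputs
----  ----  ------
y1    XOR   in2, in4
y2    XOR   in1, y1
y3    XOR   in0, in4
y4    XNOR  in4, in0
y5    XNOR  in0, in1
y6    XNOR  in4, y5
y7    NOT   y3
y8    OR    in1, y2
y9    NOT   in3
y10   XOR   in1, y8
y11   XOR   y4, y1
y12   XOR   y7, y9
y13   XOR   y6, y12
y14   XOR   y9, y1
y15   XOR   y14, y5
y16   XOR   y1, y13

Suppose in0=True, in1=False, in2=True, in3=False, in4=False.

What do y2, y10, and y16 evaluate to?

y2 = True  y10 = True  y16 = True

y1 = in2 XOR in4 = True XOR False = True
y2 = in1 XOR y1 = False XOR True = True
y3 = in0 XOR in4 = True XOR False = True
y5 = in0 XNOR in1 = True XNOR False = False
y6 = in4 XNOR y5 = False XNOR False = True
y7 = NOT y3 = NOT True = False
y8 = in1 OR y2 = False OR True = True
y9 = NOT in3 = NOT False = True
y10 = in1 XOR y8 = False XOR True = True
y12 = y7 XOR y9 = False XOR True = True
y13 = y6 XOR y12 = True XOR True = False
y16 = y1 XOR y13 = True XOR False = True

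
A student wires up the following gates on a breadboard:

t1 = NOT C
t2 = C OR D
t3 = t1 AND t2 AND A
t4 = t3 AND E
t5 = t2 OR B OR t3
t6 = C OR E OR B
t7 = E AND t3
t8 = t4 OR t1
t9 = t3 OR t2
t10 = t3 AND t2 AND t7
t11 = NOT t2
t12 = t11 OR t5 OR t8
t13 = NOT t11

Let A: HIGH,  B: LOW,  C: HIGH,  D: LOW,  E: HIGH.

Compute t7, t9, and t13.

t7 = LOW  t9 = HIGH  t13 = HIGH

t1 = NOT C = NOT HIGH = LOW
t2 = C OR D = HIGH OR LOW = HIGH
t3 = t1 AND t2 AND A = LOW AND HIGH AND HIGH = LOW
t7 = E AND t3 = HIGH AND LOW = LOW
t9 = t3 OR t2 = LOW OR HIGH = HIGH
t11 = NOT t2 = NOT HIGH = LOW
t13 = NOT t11 = NOT LOW = HIGH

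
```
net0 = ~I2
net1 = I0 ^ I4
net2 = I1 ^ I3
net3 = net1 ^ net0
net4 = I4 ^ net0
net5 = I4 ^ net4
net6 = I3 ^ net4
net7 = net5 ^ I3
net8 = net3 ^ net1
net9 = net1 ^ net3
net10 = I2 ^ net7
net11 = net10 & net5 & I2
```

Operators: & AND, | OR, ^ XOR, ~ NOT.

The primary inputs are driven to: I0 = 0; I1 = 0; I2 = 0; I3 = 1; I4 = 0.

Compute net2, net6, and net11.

net2 = 1, net6 = 0, net11 = 0

net0 = NOT I2 = NOT 0 = 1
net2 = I1 XOR I3 = 0 XOR 1 = 1
net4 = I4 XOR net0 = 0 XOR 1 = 1
net5 = I4 XOR net4 = 0 XOR 1 = 1
net6 = I3 XOR net4 = 1 XOR 1 = 0
net7 = net5 XOR I3 = 1 XOR 1 = 0
net10 = I2 XOR net7 = 0 XOR 0 = 0
net11 = net10 AND net5 AND I2 = 0 AND 1 AND 0 = 0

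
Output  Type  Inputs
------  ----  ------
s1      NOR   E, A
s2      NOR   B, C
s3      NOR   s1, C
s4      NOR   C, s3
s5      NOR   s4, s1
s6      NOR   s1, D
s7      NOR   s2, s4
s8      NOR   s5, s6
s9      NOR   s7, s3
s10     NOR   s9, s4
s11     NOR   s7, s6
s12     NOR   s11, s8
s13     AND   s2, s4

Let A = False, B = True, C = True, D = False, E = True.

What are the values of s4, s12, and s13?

s1 = E NOR A = True NOR False = False
s2 = B NOR C = True NOR True = False
s3 = s1 NOR C = False NOR True = False
s4 = C NOR s3 = True NOR False = False
s5 = s4 NOR s1 = False NOR False = True
s6 = s1 NOR D = False NOR False = True
s7 = s2 NOR s4 = False NOR False = True
s8 = s5 NOR s6 = True NOR True = False
s11 = s7 NOR s6 = True NOR True = False
s12 = s11 NOR s8 = False NOR False = True
s13 = s2 AND s4 = False AND False = False

s4 = False  s12 = True  s13 = False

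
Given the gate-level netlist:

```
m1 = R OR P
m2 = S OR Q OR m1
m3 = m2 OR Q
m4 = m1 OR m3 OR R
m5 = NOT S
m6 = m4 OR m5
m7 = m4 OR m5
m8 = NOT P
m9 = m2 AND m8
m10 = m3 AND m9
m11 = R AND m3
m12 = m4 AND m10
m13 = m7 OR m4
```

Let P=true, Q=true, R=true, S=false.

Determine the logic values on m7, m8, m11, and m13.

m7 = true, m8 = false, m11 = true, m13 = true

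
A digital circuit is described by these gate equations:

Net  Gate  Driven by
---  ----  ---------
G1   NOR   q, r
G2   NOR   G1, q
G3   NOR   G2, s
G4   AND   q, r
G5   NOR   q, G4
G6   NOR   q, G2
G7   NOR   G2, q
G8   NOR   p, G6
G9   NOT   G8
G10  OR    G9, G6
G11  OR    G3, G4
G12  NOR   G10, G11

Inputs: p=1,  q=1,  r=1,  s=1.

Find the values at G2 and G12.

G2 = 0  G12 = 0

G1 = q NOR r = 1 NOR 1 = 0
G2 = G1 NOR q = 0 NOR 1 = 0
G3 = G2 NOR s = 0 NOR 1 = 0
G4 = q AND r = 1 AND 1 = 1
G6 = q NOR G2 = 1 NOR 0 = 0
G8 = p NOR G6 = 1 NOR 0 = 0
G9 = NOT G8 = NOT 0 = 1
G10 = G9 OR G6 = 1 OR 0 = 1
G11 = G3 OR G4 = 0 OR 1 = 1
G12 = G10 NOR G11 = 1 NOR 1 = 0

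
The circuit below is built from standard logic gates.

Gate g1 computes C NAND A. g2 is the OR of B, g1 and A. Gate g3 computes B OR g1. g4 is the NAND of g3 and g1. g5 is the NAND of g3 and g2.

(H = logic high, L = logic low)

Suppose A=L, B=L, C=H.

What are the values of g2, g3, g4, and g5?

g1 = C NAND A = H NAND L = H
g2 = B OR g1 OR A = L OR H OR L = H
g3 = B OR g1 = L OR H = H
g4 = g3 NAND g1 = H NAND H = L
g5 = g3 NAND g2 = H NAND H = L

g2 = H  g3 = H  g4 = L  g5 = L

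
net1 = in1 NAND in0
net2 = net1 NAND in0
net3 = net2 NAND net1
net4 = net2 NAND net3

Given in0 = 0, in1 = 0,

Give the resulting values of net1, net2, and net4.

net1 = in1 NAND in0 = 0 NAND 0 = 1
net2 = net1 NAND in0 = 1 NAND 0 = 1
net3 = net2 NAND net1 = 1 NAND 1 = 0
net4 = net2 NAND net3 = 1 NAND 0 = 1

net1 = 1; net2 = 1; net4 = 1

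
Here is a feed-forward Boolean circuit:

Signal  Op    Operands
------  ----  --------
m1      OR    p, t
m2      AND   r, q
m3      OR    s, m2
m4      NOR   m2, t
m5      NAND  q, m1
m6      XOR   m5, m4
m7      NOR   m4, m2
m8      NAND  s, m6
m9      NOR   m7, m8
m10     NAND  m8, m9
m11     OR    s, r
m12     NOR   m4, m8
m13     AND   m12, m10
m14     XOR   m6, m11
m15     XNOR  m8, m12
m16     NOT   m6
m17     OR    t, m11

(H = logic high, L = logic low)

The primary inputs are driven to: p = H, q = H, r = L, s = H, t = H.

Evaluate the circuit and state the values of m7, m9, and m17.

m7 = H, m9 = L, m17 = H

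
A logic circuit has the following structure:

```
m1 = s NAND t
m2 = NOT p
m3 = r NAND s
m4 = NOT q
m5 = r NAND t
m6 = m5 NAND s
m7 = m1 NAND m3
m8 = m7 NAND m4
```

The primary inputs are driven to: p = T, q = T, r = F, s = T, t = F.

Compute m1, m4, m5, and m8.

m1 = T, m4 = F, m5 = T, m8 = T

m1 = s NAND t = T NAND F = T
m3 = r NAND s = F NAND T = T
m4 = NOT q = NOT T = F
m5 = r NAND t = F NAND F = T
m7 = m1 NAND m3 = T NAND T = F
m8 = m7 NAND m4 = F NAND F = T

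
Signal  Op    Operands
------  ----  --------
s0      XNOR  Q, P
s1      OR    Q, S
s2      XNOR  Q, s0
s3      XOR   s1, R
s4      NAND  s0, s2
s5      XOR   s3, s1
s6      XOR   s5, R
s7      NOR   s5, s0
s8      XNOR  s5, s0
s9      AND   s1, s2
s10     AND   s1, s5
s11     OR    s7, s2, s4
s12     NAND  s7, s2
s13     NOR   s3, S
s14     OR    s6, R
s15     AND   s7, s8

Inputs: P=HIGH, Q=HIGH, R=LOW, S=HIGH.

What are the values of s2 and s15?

s0 = Q XNOR P = HIGH XNOR HIGH = HIGH
s1 = Q OR S = HIGH OR HIGH = HIGH
s2 = Q XNOR s0 = HIGH XNOR HIGH = HIGH
s3 = s1 XOR R = HIGH XOR LOW = HIGH
s5 = s3 XOR s1 = HIGH XOR HIGH = LOW
s7 = s5 NOR s0 = LOW NOR HIGH = LOW
s8 = s5 XNOR s0 = LOW XNOR HIGH = LOW
s15 = s7 AND s8 = LOW AND LOW = LOW

s2 = HIGH, s15 = LOW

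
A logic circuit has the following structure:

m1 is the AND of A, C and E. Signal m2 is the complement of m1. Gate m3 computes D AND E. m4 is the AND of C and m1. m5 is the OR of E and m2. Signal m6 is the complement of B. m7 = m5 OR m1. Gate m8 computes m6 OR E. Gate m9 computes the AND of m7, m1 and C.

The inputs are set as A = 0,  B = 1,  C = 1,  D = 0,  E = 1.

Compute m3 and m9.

m3 = 0; m9 = 0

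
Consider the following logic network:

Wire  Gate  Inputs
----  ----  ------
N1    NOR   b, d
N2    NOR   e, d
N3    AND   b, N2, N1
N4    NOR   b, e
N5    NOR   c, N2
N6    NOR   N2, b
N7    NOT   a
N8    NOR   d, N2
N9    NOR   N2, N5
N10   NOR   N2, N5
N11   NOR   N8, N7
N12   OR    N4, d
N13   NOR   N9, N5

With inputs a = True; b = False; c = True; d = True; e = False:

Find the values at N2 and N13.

N2 = False; N13 = False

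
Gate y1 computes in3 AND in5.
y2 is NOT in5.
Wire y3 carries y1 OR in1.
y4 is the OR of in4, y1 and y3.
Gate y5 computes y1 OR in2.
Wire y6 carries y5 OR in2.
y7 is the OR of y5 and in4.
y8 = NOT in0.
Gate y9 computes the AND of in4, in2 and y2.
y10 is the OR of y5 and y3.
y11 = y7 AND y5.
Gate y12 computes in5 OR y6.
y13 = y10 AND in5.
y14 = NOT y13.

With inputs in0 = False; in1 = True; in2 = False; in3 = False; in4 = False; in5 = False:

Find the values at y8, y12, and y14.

y1 = in3 AND in5 = False AND False = False
y3 = y1 OR in1 = False OR True = True
y5 = y1 OR in2 = False OR False = False
y6 = y5 OR in2 = False OR False = False
y8 = NOT in0 = NOT False = True
y10 = y5 OR y3 = False OR True = True
y12 = in5 OR y6 = False OR False = False
y13 = y10 AND in5 = True AND False = False
y14 = NOT y13 = NOT False = True

y8 = True; y12 = False; y14 = True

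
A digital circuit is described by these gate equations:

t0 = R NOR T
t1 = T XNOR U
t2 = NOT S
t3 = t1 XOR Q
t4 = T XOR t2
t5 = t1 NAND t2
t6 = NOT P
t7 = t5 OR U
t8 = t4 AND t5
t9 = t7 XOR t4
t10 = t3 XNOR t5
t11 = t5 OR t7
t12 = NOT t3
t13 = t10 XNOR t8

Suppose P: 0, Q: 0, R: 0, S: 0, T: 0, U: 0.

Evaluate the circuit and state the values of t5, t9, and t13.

t5 = 0, t9 = 1, t13 = 1

t1 = T XNOR U = 0 XNOR 0 = 1
t2 = NOT S = NOT 0 = 1
t3 = t1 XOR Q = 1 XOR 0 = 1
t4 = T XOR t2 = 0 XOR 1 = 1
t5 = t1 NAND t2 = 1 NAND 1 = 0
t7 = t5 OR U = 0 OR 0 = 0
t8 = t4 AND t5 = 1 AND 0 = 0
t9 = t7 XOR t4 = 0 XOR 1 = 1
t10 = t3 XNOR t5 = 1 XNOR 0 = 0
t13 = t10 XNOR t8 = 0 XNOR 0 = 1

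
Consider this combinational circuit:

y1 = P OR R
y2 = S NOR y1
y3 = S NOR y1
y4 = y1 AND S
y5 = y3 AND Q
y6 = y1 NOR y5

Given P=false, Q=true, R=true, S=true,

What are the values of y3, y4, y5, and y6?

y1 = P OR R = false OR true = true
y3 = S NOR y1 = true NOR true = false
y4 = y1 AND S = true AND true = true
y5 = y3 AND Q = false AND true = false
y6 = y1 NOR y5 = true NOR false = false

y3 = false, y4 = true, y5 = false, y6 = false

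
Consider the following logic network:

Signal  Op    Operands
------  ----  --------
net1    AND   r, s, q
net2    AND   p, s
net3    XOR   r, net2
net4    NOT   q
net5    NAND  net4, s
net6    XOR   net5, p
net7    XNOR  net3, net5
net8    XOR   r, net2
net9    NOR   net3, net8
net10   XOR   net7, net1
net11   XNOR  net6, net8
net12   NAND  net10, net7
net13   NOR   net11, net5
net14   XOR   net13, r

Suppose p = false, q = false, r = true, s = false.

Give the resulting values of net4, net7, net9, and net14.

net2 = p AND s = false AND false = false
net3 = r XOR net2 = true XOR false = true
net4 = NOT q = NOT false = true
net5 = net4 NAND s = true NAND false = true
net6 = net5 XOR p = true XOR false = true
net7 = net3 XNOR net5 = true XNOR true = true
net8 = r XOR net2 = true XOR false = true
net9 = net3 NOR net8 = true NOR true = false
net11 = net6 XNOR net8 = true XNOR true = true
net13 = net11 NOR net5 = true NOR true = false
net14 = net13 XOR r = false XOR true = true

net4 = true, net7 = true, net9 = false, net14 = true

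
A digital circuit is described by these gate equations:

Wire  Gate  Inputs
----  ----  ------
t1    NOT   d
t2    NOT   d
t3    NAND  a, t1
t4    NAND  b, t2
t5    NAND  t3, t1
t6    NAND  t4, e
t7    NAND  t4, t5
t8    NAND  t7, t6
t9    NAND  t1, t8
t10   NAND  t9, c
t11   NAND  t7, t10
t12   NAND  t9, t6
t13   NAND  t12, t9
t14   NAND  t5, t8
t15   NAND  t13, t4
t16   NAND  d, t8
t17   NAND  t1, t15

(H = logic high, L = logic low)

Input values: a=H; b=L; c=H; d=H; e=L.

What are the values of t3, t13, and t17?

t1 = NOT d = NOT H = L
t2 = NOT d = NOT H = L
t3 = a NAND t1 = H NAND L = H
t4 = b NAND t2 = L NAND L = H
t5 = t3 NAND t1 = H NAND L = H
t6 = t4 NAND e = H NAND L = H
t7 = t4 NAND t5 = H NAND H = L
t8 = t7 NAND t6 = L NAND H = H
t9 = t1 NAND t8 = L NAND H = H
t12 = t9 NAND t6 = H NAND H = L
t13 = t12 NAND t9 = L NAND H = H
t15 = t13 NAND t4 = H NAND H = L
t17 = t1 NAND t15 = L NAND L = H

t3 = H, t13 = H, t17 = H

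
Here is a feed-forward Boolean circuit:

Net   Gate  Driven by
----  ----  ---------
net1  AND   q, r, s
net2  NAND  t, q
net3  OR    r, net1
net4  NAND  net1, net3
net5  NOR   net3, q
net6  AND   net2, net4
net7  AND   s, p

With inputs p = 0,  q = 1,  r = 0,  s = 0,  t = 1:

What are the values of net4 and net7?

net4 = 1  net7 = 0

net1 = q AND r AND s = 1 AND 0 AND 0 = 0
net3 = r OR net1 = 0 OR 0 = 0
net4 = net1 NAND net3 = 0 NAND 0 = 1
net7 = s AND p = 0 AND 0 = 0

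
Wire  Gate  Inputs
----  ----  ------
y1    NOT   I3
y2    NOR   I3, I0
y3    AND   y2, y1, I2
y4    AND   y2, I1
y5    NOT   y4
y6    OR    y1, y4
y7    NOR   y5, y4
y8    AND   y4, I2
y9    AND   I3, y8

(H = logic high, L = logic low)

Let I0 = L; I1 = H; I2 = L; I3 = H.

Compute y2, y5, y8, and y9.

y2 = I3 NOR I0 = H NOR L = L
y4 = y2 AND I1 = L AND H = L
y5 = NOT y4 = NOT L = H
y8 = y4 AND I2 = L AND L = L
y9 = I3 AND y8 = H AND L = L

y2 = L, y5 = H, y8 = L, y9 = L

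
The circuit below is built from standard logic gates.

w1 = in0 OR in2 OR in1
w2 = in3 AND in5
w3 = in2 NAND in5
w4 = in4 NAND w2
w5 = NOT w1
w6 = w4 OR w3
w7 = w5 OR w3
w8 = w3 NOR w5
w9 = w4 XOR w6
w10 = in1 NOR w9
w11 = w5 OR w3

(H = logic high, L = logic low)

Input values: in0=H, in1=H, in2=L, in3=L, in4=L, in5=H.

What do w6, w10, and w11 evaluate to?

w1 = in0 OR in2 OR in1 = H OR L OR H = H
w2 = in3 AND in5 = L AND H = L
w3 = in2 NAND in5 = L NAND H = H
w4 = in4 NAND w2 = L NAND L = H
w5 = NOT w1 = NOT H = L
w6 = w4 OR w3 = H OR H = H
w9 = w4 XOR w6 = H XOR H = L
w10 = in1 NOR w9 = H NOR L = L
w11 = w5 OR w3 = L OR H = H

w6 = H, w10 = L, w11 = H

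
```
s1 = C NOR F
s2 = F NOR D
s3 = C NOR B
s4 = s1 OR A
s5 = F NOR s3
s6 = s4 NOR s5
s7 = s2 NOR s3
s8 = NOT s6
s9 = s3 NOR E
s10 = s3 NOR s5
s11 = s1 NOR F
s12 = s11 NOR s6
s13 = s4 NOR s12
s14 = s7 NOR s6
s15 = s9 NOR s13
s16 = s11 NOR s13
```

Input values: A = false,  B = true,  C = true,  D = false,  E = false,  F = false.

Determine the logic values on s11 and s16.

s1 = C NOR F = true NOR false = false
s3 = C NOR B = true NOR true = false
s4 = s1 OR A = false OR false = false
s5 = F NOR s3 = false NOR false = true
s6 = s4 NOR s5 = false NOR true = false
s11 = s1 NOR F = false NOR false = true
s12 = s11 NOR s6 = true NOR false = false
s13 = s4 NOR s12 = false NOR false = true
s16 = s11 NOR s13 = true NOR true = false

s11 = true, s16 = false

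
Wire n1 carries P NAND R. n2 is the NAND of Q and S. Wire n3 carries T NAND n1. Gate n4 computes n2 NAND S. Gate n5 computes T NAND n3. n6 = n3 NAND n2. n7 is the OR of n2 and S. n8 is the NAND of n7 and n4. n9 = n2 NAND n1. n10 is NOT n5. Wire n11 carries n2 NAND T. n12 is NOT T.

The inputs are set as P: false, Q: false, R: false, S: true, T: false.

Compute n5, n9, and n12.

n5 = true; n9 = false; n12 = true

n1 = P NAND R = false NAND false = true
n2 = Q NAND S = false NAND true = true
n3 = T NAND n1 = false NAND true = true
n5 = T NAND n3 = false NAND true = true
n9 = n2 NAND n1 = true NAND true = false
n12 = NOT T = NOT false = true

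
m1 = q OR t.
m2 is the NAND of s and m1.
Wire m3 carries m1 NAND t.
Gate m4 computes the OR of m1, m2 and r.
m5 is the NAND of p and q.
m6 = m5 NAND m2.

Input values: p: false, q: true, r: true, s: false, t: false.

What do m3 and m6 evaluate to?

m1 = q OR t = true OR false = true
m2 = s NAND m1 = false NAND true = true
m3 = m1 NAND t = true NAND false = true
m5 = p NAND q = false NAND true = true
m6 = m5 NAND m2 = true NAND true = false

m3 = true; m6 = false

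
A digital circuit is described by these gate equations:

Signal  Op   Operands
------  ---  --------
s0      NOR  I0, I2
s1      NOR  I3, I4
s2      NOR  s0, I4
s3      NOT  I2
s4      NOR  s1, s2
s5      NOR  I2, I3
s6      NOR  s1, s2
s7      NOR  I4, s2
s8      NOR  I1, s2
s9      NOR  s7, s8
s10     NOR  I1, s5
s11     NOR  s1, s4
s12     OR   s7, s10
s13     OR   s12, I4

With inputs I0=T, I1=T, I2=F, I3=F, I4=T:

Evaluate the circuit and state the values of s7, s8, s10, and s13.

s7 = F; s8 = F; s10 = F; s13 = T

s0 = I0 NOR I2 = T NOR F = F
s2 = s0 NOR I4 = F NOR T = F
s5 = I2 NOR I3 = F NOR F = T
s7 = I4 NOR s2 = T NOR F = F
s8 = I1 NOR s2 = T NOR F = F
s10 = I1 NOR s5 = T NOR T = F
s12 = s7 OR s10 = F OR F = F
s13 = s12 OR I4 = F OR T = T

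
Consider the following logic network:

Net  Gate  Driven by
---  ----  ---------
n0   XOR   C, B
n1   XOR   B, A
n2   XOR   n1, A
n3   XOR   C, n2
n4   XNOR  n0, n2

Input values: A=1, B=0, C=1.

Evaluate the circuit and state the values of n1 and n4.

n1 = 1, n4 = 0

n0 = C XOR B = 1 XOR 0 = 1
n1 = B XOR A = 0 XOR 1 = 1
n2 = n1 XOR A = 1 XOR 1 = 0
n4 = n0 XNOR n2 = 1 XNOR 0 = 0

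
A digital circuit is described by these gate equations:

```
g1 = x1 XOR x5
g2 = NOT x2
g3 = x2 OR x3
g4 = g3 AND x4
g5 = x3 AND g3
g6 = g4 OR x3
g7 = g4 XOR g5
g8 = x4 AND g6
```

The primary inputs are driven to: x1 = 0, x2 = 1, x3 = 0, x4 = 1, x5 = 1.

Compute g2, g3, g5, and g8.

g2 = NOT x2 = NOT 1 = 0
g3 = x2 OR x3 = 1 OR 0 = 1
g4 = g3 AND x4 = 1 AND 1 = 1
g5 = x3 AND g3 = 0 AND 1 = 0
g6 = g4 OR x3 = 1 OR 0 = 1
g8 = x4 AND g6 = 1 AND 1 = 1

g2 = 0  g3 = 1  g5 = 0  g8 = 1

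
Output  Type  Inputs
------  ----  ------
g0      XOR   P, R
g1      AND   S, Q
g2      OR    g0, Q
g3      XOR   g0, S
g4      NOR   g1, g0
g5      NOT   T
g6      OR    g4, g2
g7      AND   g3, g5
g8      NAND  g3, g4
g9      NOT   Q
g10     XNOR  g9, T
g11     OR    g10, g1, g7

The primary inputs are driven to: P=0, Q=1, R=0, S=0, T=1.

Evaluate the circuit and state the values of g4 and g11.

g0 = P XOR R = 0 XOR 0 = 0
g1 = S AND Q = 0 AND 1 = 0
g3 = g0 XOR S = 0 XOR 0 = 0
g4 = g1 NOR g0 = 0 NOR 0 = 1
g5 = NOT T = NOT 1 = 0
g7 = g3 AND g5 = 0 AND 0 = 0
g9 = NOT Q = NOT 1 = 0
g10 = g9 XNOR T = 0 XNOR 1 = 0
g11 = g10 OR g1 OR g7 = 0 OR 0 OR 0 = 0

g4 = 1; g11 = 0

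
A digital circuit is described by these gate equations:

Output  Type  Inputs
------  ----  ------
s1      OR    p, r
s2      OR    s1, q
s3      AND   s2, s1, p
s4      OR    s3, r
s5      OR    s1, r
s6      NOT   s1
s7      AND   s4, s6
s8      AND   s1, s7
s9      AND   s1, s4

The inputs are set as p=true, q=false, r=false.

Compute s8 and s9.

s1 = p OR r = true OR false = true
s2 = s1 OR q = true OR false = true
s3 = s2 AND s1 AND p = true AND true AND true = true
s4 = s3 OR r = true OR false = true
s6 = NOT s1 = NOT true = false
s7 = s4 AND s6 = true AND false = false
s8 = s1 AND s7 = true AND false = false
s9 = s1 AND s4 = true AND true = true

s8 = false; s9 = true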